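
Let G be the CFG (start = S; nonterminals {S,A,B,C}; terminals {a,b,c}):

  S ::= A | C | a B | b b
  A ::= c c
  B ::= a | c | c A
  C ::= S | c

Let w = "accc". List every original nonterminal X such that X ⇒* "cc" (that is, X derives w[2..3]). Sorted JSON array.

CNF form of G:
  S -> T0 T0 | T1 B | T2 T2 | c
  A -> T0 T0
  B -> T0 A | a | c
  C -> T0 T0 | T1 B | T2 T2 | c
  T0 -> c
  T1 -> a
  T2 -> b

CYK fill, restricted to cells inside w[2..3]:
  T[2,2] 'c' = {B,C,S,T0}  orig:{B,C,S}
  T[3,3] 'c' = {B,C,S,T0}  orig:{B,C,S}
  T[2,3] 'cc' = {A,C,S}

Original NTs in T[2,3] deriving "cc": ["A", "C", "S"]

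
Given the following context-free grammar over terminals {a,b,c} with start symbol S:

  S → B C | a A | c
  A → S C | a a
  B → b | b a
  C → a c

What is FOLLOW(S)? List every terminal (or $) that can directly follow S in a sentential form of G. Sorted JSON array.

FIRST iteration:
round 1:
  A via A→a a: +{a}
  B via B→b: +{b}
  C via C→a c: +{a}
  S via S→B C: +{b}
  S via S→a A: +{a}
  S via S→c: +{c}
  FIRST(S)={a,b,c}  FIRST(A)={a}  FIRST(B)={b}  FIRST(C)={a}
round 2:
  A via A→S C: +{b,c}
  FIRST(S)={a,b,c}  FIRST(A)={a,b,c}  FIRST(B)={b}  FIRST(C)={a}
round 3: (stable)
  FIRST(S)={a,b,c}  FIRST(A)={a,b,c}  FIRST(B)={b}  FIRST(C)={a}

FOLLOW sets:
FOLLOW(S) := {$}
iter 1:
  A→S C: FOLLOW(S) ⊇ FIRST(C) = {a}; new: +{a}
  S→B C: FOLLOW(B) ⊇ FIRST(C) = {a}; new: +{a}
  S→B C: FOLLOW(C) ⊇ FOLLOW(S) ⊇ {$,a}; new: +{$,a}
  S→a A: FOLLOW(A) ⊇ FOLLOW(S) ⊇ {$,a}; new: +{$,a}
  S: {$,a}  A: {$,a}  B: {a}  C: {$,a}
iter 2: done
  S: {$,a}  A: {$,a}  B: {a}  C: {$,a}

FOLLOW(S) = ["$", "a"]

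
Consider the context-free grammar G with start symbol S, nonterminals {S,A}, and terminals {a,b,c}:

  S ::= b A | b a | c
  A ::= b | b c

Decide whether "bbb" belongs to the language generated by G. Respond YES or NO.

CNF form of G:
  S -> T0 A | T0 T2 | c
  A -> T0 T1 | b
  T0 -> b
  T1 -> c
  T2 -> a

Fill CYK table bottom-up:
  T[0,0] 'b' = {A,T0}  orig:{A}
  T[1,1] 'b' = {A,T0}  orig:{A}
  T[2,2] 'b' = {A,T0}  orig:{A}
  T[0,1] 'bb' = {S}
  T[1,2] 'bb' = {S}
  T[0,2] 'bbb' = ∅

S ∉ T[0,2] ⇒ NO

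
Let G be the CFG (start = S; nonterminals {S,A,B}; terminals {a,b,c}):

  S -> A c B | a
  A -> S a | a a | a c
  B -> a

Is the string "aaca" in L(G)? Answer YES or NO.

Convert to CNF:
  S -> A X2 | a
  A -> S T0 | T0 T0 | T0 T1
  B -> a
  T0 -> a
  T1 -> c
  X2 -> T1 B

Fill CYK table bottom-up:
  cell(0,0) a: {B,S,T0}  orig:{B,S}
  cell(1,1) a: {B,S,T0}  orig:{B,S}
  cell(2,2) c: {T1}  orig:{}
  cell(3,3) a: {B,S,T0}  orig:{B,S}
  cell(0,1) aa: {A}
  cell(1,2) ac: {A}
  cell(2,3) ca: {X2}  orig:{}
  cell(0,2) aac: ∅
  cell(1,3) aca: ∅
  cell(0,3) aaca: {S}

S ∈ T[0,3] ⇒ YES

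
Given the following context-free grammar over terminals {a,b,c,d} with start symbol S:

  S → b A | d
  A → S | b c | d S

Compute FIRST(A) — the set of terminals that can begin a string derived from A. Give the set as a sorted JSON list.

Compute FIRST by fixpoint:
pass 1:
  A via A→b c: +{b}
  A via A→d S: +{d}
  S via S→b A: +{b}
  S via S→d: +{d}
  S: {b,d}  A: {b,d}
pass 2: — fixpoint
  S: {b,d}  A: {b,d}

FIRST(A) = ["b", "d"]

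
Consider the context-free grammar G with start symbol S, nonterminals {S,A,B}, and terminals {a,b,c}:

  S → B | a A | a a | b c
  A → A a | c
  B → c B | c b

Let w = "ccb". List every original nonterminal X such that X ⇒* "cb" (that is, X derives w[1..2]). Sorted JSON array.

Convert to CNF:
  S -> T0 A | T0 T0 | T1 B | T1 T2 | T2 T1
  A -> A T0 | c
  B -> T1 B | T1 T2
  T0 -> a
  T1 -> c
  T2 -> b

CYK table (by increasing span) — only the sub-triangle for w[1..2]:
  T[1,1] 'c' = {A,T1}  orig:{A}
  T[2,2] 'b' = {T2}  orig:{}
  T[1,2] 'cb' = {B,S}

Original NTs in T[1,2] deriving "cb": ["B", "S"]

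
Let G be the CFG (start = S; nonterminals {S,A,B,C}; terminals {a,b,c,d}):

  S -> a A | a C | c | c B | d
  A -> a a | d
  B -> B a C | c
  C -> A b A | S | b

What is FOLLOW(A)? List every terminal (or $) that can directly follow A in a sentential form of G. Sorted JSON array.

FIRST iteration:
pass 1:
  A via A→a a: +{a}
  A via A→d: +{d}
  B via B→c: +{c}
  C via C→A b A: +{a,d}
  C via C→b: +{b}
  S via S→a A: +{a}
  S via S→c: +{c}
  S via S→d: +{d}
  FIRST(S)={a,c,d}  FIRST(A)={a,d}  FIRST(B)={c}  FIRST(C)={a,b,d}
pass 2:
  C via C→S: +{c}
  FIRST(S)={a,c,d}  FIRST(A)={a,d}  FIRST(B)={c}  FIRST(C)={a,b,c,d}
pass 3: (no change)
  FIRST(S)={a,c,d}  FIRST(A)={a,d}  FIRST(B)={c}  FIRST(C)={a,b,c,d}

FOLLOW sets:
FOLLOW(S) := {$}
round 1:
  B→B a C: FOLLOW(B) ⊇ FIRST(a) = {a}; new: +{a}
  B→B a C: FOLLOW(C) ⊇ FOLLOW(B) ⊇ {a}; new: +{a}
  C→A b A: FOLLOW(A) ⊇ FIRST(b) = {b}; new: +{b}
  C→A b A: FOLLOW(A) ⊇ FOLLOW(C) ⊇ {a}; new: +{a}
  C→S: FOLLOW(S) ⊇ FOLLOW(C) ⊇ {a}; new: +{a}
  S→a A: FOLLOW(A) ⊇ FOLLOW(S) ⊇ {$,a}; new: +{$}
  S→a C: FOLLOW(C) ⊇ FOLLOW(S) ⊇ {$,a}; new: +{$}
  S→c B: FOLLOW(B) ⊇ FOLLOW(S) ⊇ {$,a}; new: +{$}
  FOLLOW(S)={$,a}  FOLLOW(A)={$,a,b}  FOLLOW(B)={$,a}  FOLLOW(C)={$,a}
round 2: (no change)
  FOLLOW(S)={$,a}  FOLLOW(A)={$,a,b}  FOLLOW(B)={$,a}  FOLLOW(C)={$,a}

FOLLOW(A) = ["$", "a", "b"]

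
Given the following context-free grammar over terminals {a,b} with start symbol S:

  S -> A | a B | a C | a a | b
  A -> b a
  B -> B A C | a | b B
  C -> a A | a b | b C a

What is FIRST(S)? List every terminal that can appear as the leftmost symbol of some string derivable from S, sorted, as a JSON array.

FIRST sets, iterate to fixpoint:
[1]
  A via A→b a: +{b}
  B via B→a: +{a}
  B via B→b B: +{b}
  C via C→a A: +{a}
  C via C→b C a: +{b}
  S via S→A: +{b}
  S via S→a B: +{a}
  S: {a,b}  A: {b}  B: {a,b}  C: {a,b}
[2] — fixpoint
  S: {a,b}  A: {b}  B: {a,b}  C: {a,b}

FIRST(S) = ["a", "b"]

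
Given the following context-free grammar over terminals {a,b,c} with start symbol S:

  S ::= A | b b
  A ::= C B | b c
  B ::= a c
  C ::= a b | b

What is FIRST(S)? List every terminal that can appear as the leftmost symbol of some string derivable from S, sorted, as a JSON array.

FIRST sets, iterate to fixpoint:
round 1:
  A via A→b c: +{b}
  B via B→a c: +{a}
  C via C→a b: +{a}
  C via C→b: +{b}
  S via S→A: +{b}
  S: {b}  A: {b}  B: {a}  C: {a,b}
round 2:
  A via A→C B: +{a}
  S via S→A: +{a}
  S: {a,b}  A: {a,b}  B: {a}  C: {a,b}
round 3: — fixpoint
  S: {a,b}  A: {a,b}  B: {a}  C: {a,b}

FIRST(S) = ["a", "b"]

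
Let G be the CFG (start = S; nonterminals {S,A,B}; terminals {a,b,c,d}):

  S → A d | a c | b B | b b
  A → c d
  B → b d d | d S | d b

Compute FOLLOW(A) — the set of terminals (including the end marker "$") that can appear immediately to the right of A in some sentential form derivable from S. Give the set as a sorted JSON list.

FIRST iteration:
pass 1:
  A via A→c d: +{c}
  B via B→b d d: +{b}
  B via B→d S: +{d}
  S via S→A d: +{c}
  S via S→a c: +{a}
  S via S→b B: +{b}
  FIRST(S)={a,b,c}  FIRST(A)={c}  FIRST(B)={b,d}
pass 2: — fixpoint
  FIRST(S)={a,b,c}  FIRST(A)={c}  FIRST(B)={b,d}

FOLLOW iteration:
seed FOLLOW(S) with $
pass 1:
  S→A d: FOLLOW(A) ⊇ FIRST(d) = {d}; new: +{d}
  S→b B: FOLLOW(B) ⊇ FOLLOW(S) ⊇ {$}; new: +{$}
  S: {$}  A: {d}  B: {$}
pass 2: — fixpoint
  S: {$}  A: {d}  B: {$}

FOLLOW(A) = ["d"]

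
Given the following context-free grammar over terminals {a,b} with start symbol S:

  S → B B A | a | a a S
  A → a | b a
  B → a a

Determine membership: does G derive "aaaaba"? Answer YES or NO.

CNF form of G:
  S -> B X2 | T1 X3 | a
  A -> T0 T1 | a
  B -> T1 T1
  T0 -> b
  T1 -> a
  X2 -> B A
  X3 -> T1 S

Fill CYK table bottom-up:
  cell(0,0) a: {A,S,T1}  orig:{A,S}
  cell(1,1) a: {A,S,T1}  orig:{A,S}
  cell(2,2) a: {A,S,T1}  orig:{A,S}
  cell(3,3) a: {A,S,T1}  orig:{A,S}
  cell(4,4) b: {T0}  orig:{}
  cell(5,5) a: {A,S,T1}  orig:{A,S}
  cell(0,1) aa: {B,X3}  orig:{B}
  cell(1,2) aa: {B,X3}  orig:{B}
  cell(2,3) aa: {B,X3}  orig:{B}
  cell(3,4) ab: ∅
  cell(4,5) ba: {A}
  cell(0,2) aaa: {S,X2}  orig:{S}
  cell(1,3) aaa: {S,X2}  orig:{S}
  cell(2,4) aab: ∅
  cell(3,5) aba: ∅
  cell(0,3) aaaa: {X3}  orig:{}
  cell(1,4) aaab: ∅
  cell(2,5) aaba: {X2}  orig:{}
  cell(0,4) aaaab: ∅
  cell(1,5) aaaba: ∅
  cell(0,5) aaaaba: {S}

S ∈ T[0,5] ⇒ YES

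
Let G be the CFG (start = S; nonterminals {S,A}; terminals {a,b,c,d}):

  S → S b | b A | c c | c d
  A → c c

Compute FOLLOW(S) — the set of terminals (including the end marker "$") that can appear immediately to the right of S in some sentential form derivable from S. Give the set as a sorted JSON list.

Compute FIRST by fixpoint:
iter 1:
  A via A→c c: +{c}
  S via S→b A: +{b}
  S via S→c c: +{c}
  FIRST(S)={b,c}  FIRST(A)={c}
iter 2: — fixpoint
  FIRST(S)={b,c}  FIRST(A)={c}

FOLLOW sets:
FOLLOW(S) := {$}
round 1:
  S→S b: FOLLOW(S) ⊇ FIRST(b) = {b}; new: +{b}
  S→b A: FOLLOW(A) ⊇ FOLLOW(S) ⊇ {$,b}; new: +{$,b}
  FOLLOW[S]={$,b}  FOLLOW[A]={$,b}
round 2: done
  FOLLOW[S]={$,b}  FOLLOW[A]={$,b}

FOLLOW(S) = ["$", "b"]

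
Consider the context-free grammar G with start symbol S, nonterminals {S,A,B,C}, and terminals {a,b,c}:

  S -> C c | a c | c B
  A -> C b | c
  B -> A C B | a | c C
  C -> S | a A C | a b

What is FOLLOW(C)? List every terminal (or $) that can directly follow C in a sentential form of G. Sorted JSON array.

FIRST sets, iterate to fixpoint:
round 1:
  A via A→c: +{c}
  B via B→A C B: +{c}
  B via B→a: +{a}
  C via C→a A C: +{a}
  S via S→C c: +{a}
  S via S→c B: +{c}
  FIRST[S]={a,c}  FIRST[A]={c}  FIRST[B]={a,c}  FIRST[C]={a}
round 2:
  A via A→C b: +{a}
  C via C→S: +{c}
  FIRST[S]={a,c}  FIRST[A]={a,c}  FIRST[B]={a,c}  FIRST[C]={a,c}
round 3: (stable)
  FIRST[S]={a,c}  FIRST[A]={a,c}  FIRST[B]={a,c}  FIRST[C]={a,c}

FOLLOW sets:
seed FOLLOW(S) with $
[1]
  A→C b: FOLLOW(C) ⊇ FIRST(b) = {b}; new: +{b}
  B→A C B: FOLLOW(A) ⊇ FIRST(C) = {a,c}; new: +{a,c}
  B→A C B: FOLLOW(C) ⊇ FIRST(B) = {a,c}; new: +{a,c}
  C→S: FOLLOW(S) ⊇ FOLLOW(C) ⊇ {a,b,c}; new: +{a,b,c}
  S→c B: FOLLOW(B) ⊇ FOLLOW(S) ⊇ {$,a,b,c}; new: +{$,a,b,c}
  FOLLOW(S)={$,a,b,c}  FOLLOW(A)={a,c}  FOLLOW(B)={$,a,b,c}  FOLLOW(C)={a,b,c}
[2]
  B→c C: FOLLOW(C) ⊇ FOLLOW(B) ⊇ {$,a,b,c}; new: +{$}
  FOLLOW(S)={$,a,b,c}  FOLLOW(A)={a,c}  FOLLOW(B)={$,a,b,c}  FOLLOW(C)={$,a,b,c}
[3] — fixpoint
  FOLLOW(S)={$,a,b,c}  FOLLOW(A)={a,c}  FOLLOW(B)={$,a,b,c}  FOLLOW(C)={$,a,b,c}

FOLLOW(C) = ["$", "a", "b", "c"]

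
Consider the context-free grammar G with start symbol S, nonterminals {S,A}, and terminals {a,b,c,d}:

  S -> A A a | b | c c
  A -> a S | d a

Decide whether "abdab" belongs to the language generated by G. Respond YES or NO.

Convert to CNF:
  S -> A X3 | T2 T2 | b
  A -> T0 S | T1 T0
  T0 -> a
  T1 -> d
  T2 -> c
  X3 -> A T0

CYK fill:
  [0..0]={T0}  "a"  orig:{}
  [1..1]={S}  "b"
  [2..2]={T1}  "d"  orig:{}
  [3..3]={T0}  "a"  orig:{}
  [4..4]={S}  "b"
  [0..1]={A}  "ab"
  [1..2]=∅  "bd"
  [2..3]={A}  "da"
  [3..4]={A}  "ab"
  [0..2]=∅  "abd"
  [1..3]=∅  "bda"
  [2..4]=∅  "dab"
  [0..3]=∅  "abda"
  [1..4]=∅  "bdab"
  [0..4]=∅  "abdab"

S ∉ T[0,4] ⇒ NO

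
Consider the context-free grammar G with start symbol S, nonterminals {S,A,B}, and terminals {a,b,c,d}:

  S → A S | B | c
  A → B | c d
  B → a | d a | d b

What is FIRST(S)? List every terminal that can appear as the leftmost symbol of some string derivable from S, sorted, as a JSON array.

FIRST sets, iterate to fixpoint:
pass 1:
  A via A→c d: +{c}
  B via B→a: +{a}
  B via B→d a: +{d}
  S via S→A S: +{c}
  S via S→B: +{a,d}
  FIRST(S)={a,c,d}  FIRST(A)={c}  FIRST(B)={a,d}
pass 2:
  A via A→B: +{a,d}
  FIRST(S)={a,c,d}  FIRST(A)={a,c,d}  FIRST(B)={a,d}
pass 3: done
  FIRST(S)={a,c,d}  FIRST(A)={a,c,d}  FIRST(B)={a,d}

FIRST(S) = ["a", "c", "d"]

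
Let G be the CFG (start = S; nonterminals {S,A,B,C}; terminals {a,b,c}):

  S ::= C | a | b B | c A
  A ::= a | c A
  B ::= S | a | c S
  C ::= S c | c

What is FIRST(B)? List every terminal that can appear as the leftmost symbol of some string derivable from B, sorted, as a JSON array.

Compute FIRST by fixpoint:
iter 1:
  A via A→a: +{a}
  A via A→c A: +{c}
  B via B→a: +{a}
  B via B→c S: +{c}
  C via C→c: +{c}
  S via S→C: +{c}
  S via S→a: +{a}
  S via S→b B: +{b}
  FIRST[S]={a,b,c}  FIRST[A]={a,c}  FIRST[B]={a,c}  FIRST[C]={c}
iter 2:
  B via B→S: +{b}
  C via C→S c: +{a,b}
  FIRST[S]={a,b,c}  FIRST[A]={a,c}  FIRST[B]={a,b,c}  FIRST[C]={a,b,c}
iter 3: — fixpoint
  FIRST[S]={a,b,c}  FIRST[A]={a,c}  FIRST[B]={a,b,c}  FIRST[C]={a,b,c}

FIRST(B) = ["a", "b", "c"]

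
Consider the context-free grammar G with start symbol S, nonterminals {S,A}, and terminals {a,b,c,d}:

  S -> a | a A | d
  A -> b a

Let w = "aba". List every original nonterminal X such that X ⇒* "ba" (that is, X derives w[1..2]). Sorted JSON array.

CNF form of G:
  S -> T1 A | a | d
  A -> T0 T1
  T0 -> b
  T1 -> a

CYK fill, restricted to cells inside w[1..2]:
  [1..1]={T0}  "b"  orig:{}
  [2..2]={S,T1}  "a"  orig:{S}
  [1..2]={A}  "ba"

Original NTs in T[1,2] deriving "ba": ["A"]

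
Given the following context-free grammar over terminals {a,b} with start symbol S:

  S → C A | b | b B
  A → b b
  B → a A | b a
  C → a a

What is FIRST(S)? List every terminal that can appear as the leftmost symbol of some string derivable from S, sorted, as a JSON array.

FIRST iteration:
[1]
  A via A→b b: +{b}
  B via B→a A: +{a}
  B via B→b a: +{b}
  C via C→a a: +{a}
  S via S→C A: +{a}
  S via S→b: +{b}
  FIRST[S]={a,b}  FIRST[A]={b}  FIRST[B]={a,b}  FIRST[C]={a}
[2] — fixpoint
  FIRST[S]={a,b}  FIRST[A]={b}  FIRST[B]={a,b}  FIRST[C]={a}

FIRST(S) = ["a", "b"]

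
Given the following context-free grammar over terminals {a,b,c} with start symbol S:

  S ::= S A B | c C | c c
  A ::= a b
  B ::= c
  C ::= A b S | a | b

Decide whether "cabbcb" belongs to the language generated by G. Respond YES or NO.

Convert to CNF:
  S -> S X4 | T2 C | T2 T2
  A -> T0 T1
  B -> c
  C -> A X3 | a | b
  T0 -> a
  T1 -> b
  T2 -> c
  X3 -> T1 S
  X4 -> A B

Fill CYK table bottom-up:
  cell(0,0) c: {B,T2}  orig:{B}
  cell(1,1) a: {C,T0}  orig:{C}
  cell(2,2) b: {C,T1}  orig:{C}
  cell(3,3) b: {C,T1}  orig:{C}
  cell(4,4) c: {B,T2}  orig:{B}
  cell(5,5) b: {C,T1}  orig:{C}
  cell(0,1) ca: {S}
  cell(1,2) ab: {A}
  cell(2,3) bb: ∅
  cell(3,4) bc: ∅
  cell(4,5) cb: {S}
  cell(0,2) cab: ∅
  cell(1,3) abb: ∅
  cell(2,4) bbc: ∅
  cell(3,5) bcb: {X3}  orig:{}
  cell(0,3) cabb: ∅
  cell(1,4) abbc: ∅
  cell(2,5) bbcb: ∅
  cell(0,4) cabbc: ∅
  cell(1,5) abbcb: {C}
  cell(0,5) cabbcb: {S}

S ∈ T[0,5] ⇒ YES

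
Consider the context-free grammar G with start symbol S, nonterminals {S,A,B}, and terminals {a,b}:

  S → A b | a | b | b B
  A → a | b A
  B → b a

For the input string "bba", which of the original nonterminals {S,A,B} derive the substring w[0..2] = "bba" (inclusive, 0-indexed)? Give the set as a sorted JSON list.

Convert to CNF:
  S -> A T0 | T0 B | a | b
  A -> T0 A | a
  B -> T0 T1
  T0 -> b
  T1 -> a

CYK table (by increasing span) — only the sub-triangle for w[0..2]:
  T[0,0] 'b' = {S,T0}  orig:{S}
  T[1,1] 'b' = {S,T0}  orig:{S}
  T[2,2] 'a' = {A,S,T1}  orig:{A,S}
  T[0,1] 'bb' = ∅
  T[1,2] 'ba' = {A,B}
  T[0,2] 'bba' = {A,S}

Original NTs in T[0,2] deriving "bba": ["A", "S"]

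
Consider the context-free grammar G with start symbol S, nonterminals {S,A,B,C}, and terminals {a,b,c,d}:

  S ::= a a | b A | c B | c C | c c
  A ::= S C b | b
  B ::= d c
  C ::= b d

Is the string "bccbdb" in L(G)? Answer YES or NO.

CNF form of G:
  S -> T0 A | T2 B | T2 C | T2 T2 | T3 T3
  A -> S X4 | b
  B -> T1 T2
  C -> T0 T1
  T0 -> b
  T1 -> d
  T2 -> c
  T3 -> a
  X4 -> C T0

CYK table (by increasing span):
  cell(0,0) b: {A,T0}  orig:{A}
  cell(1,1) c: {T2}  orig:{}
  cell(2,2) c: {T2}  orig:{}
  cell(3,3) b: {A,T0}  orig:{A}
  cell(4,4) d: {T1}  orig:{}
  cell(5,5) b: {A,T0}  orig:{A}
  cell(0,1) bc: ∅
  cell(1,2) cc: {S}
  cell(2,3) cb: ∅
  cell(3,4) bd: {C}
  cell(4,5) db: ∅
  cell(0,2) bcc: ∅
  cell(1,3) ccb: ∅
  cell(2,4) cbd: {S}
  cell(3,5) bdb: {X4}  orig:{}
  cell(0,3) bccb: ∅
  cell(1,4) ccbd: ∅
  cell(2,5) cbdb: ∅
  cell(0,4) bccbd: ∅
  cell(1,5) ccbdb: {A}
  cell(0,5) bccbdb: {S}

S ∈ T[0,5] ⇒ YES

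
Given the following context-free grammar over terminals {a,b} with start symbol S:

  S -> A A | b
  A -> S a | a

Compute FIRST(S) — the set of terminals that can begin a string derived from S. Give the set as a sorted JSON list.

Compute FIRST by fixpoint:
round 1:
  A via A→a: +{a}
  S via S→A A: +{a}
  S via S→b: +{b}
  FIRST(S)={a,b}  FIRST(A)={a}
round 2:
  A via A→S a: +{b}
  FIRST(S)={a,b}  FIRST(A)={a,b}
round 3: (no change)
  FIRST(S)={a,b}  FIRST(A)={a,b}

FIRST(S) = ["a", "b"]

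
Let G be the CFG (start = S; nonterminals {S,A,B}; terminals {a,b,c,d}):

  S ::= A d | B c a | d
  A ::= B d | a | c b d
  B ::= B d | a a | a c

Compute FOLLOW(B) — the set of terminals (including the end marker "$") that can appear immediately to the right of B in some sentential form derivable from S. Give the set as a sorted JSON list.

Compute FIRST by fixpoint:
iter 1:
  A via A→a: +{a}
  A via A→c b d: +{c}
  B via B→a a: +{a}
  S via S→A d: +{a,c}
  S via S→d: +{d}
  FIRST(S)={a,c,d}  FIRST(A)={a,c}  FIRST(B)={a}
iter 2: (stable)
  FIRST(S)={a,c,d}  FIRST(A)={a,c}  FIRST(B)={a}

FOLLOW iteration:
seed FOLLOW(S) with $
round 1:
  A→B d: FOLLOW(B) ⊇ FIRST(d) = {d}; new: +{d}
  S→A d: FOLLOW(A) ⊇ FIRST(d) = {d}; new: +{d}
  S→B c a: FOLLOW(B) ⊇ FIRST(c) = {c}; new: +{c}
  FOLLOW(S)={$}  FOLLOW(A)={d}  FOLLOW(B)={c,d}
round 2: — fixpoint
  FOLLOW(S)={$}  FOLLOW(A)={d}  FOLLOW(B)={c,d}

FOLLOW(B) = ["c", "d"]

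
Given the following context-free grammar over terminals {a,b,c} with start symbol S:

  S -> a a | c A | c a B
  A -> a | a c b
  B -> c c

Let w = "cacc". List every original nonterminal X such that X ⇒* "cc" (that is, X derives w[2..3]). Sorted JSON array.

Convert to CNF:
  S -> T0 T0 | T1 A | T1 X4
  A -> T0 X3 | a
  B -> T1 T1
  T0 -> a
  T1 -> c
  T2 -> b
  X3 -> T1 T2
  X4 -> T0 B

CYK fill — only the sub-triangle for w[2..3]:
  [2..2]={T1}  "c"  orig:{}
  [3..3]={T1}  "c"  orig:{}
  [2..3]={B}  "cc"

Original NTs in T[2,3] deriving "cc": ["B"]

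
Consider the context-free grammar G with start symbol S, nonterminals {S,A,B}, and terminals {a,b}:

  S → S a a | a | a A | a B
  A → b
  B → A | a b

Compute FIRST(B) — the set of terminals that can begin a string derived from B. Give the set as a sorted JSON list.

FIRST sets, iterate to fixpoint:
pass 1:
  A via A→b: +{b}
  B via B→A: +{b}
  B via B→a b: +{a}
  S via S→a: +{a}
  S: {a}  A: {b}  B: {a,b}
pass 2: done
  S: {a}  A: {b}  B: {a,b}

FIRST(B) = ["a", "b"]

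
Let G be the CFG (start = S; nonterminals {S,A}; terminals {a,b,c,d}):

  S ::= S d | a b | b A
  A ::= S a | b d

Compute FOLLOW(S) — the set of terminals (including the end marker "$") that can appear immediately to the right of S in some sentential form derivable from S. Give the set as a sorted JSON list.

FIRST sets, iterate to fixpoint:
pass 1:
  A via A→b d: +{b}
  S via S→a b: +{a}
  S via S→b A: +{b}
  FIRST[S]={a,b}  FIRST[A]={b}
pass 2:
  A via A→S a: +{a}
  FIRST[S]={a,b}  FIRST[A]={a,b}
pass 3: (stable)
  FIRST[S]={a,b}  FIRST[A]={a,b}

Compute FOLLOW by fixpoint:
initialize: $ ∈ FOLLOW(S)
pass 1:
  A→S a: FOLLOW(S) ⊇ FIRST(a) = {a}; new: +{a}
  S→S d: FOLLOW(S) ⊇ FIRST(d) = {d}; new: +{d}
  S→b A: FOLLOW(A) ⊇ FOLLOW(S) ⊇ {$,a,d}; new: +{$,a,d}
  S: {$,a,d}  A: {$,a,d}
pass 2: (stable)
  S: {$,a,d}  A: {$,a,d}

FOLLOW(S) = ["$", "a", "d"]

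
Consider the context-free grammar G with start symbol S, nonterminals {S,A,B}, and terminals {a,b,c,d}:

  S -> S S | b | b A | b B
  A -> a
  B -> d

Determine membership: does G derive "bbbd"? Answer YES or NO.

CNF form of G:
  S -> S S | T0 A | T0 B | b
  A -> a
  B -> d
  T0 -> b

CYK table (by increasing span):
  [0..0]={S,T0}  "b"  orig:{S}
  [1..1]={S,T0}  "b"  orig:{S}
  [2..2]={S,T0}  "b"  orig:{S}
  [3..3]={B}  "d"
  [0..1]={S}  "bb"
  [1..2]={S}  "bb"
  [2..3]={S}  "bd"
  [0..2]={S}  "bbb"
  [1..3]={S}  "bbd"
  [0..3]={S}  "bbbd"

S ∈ T[0,3] ⇒ YES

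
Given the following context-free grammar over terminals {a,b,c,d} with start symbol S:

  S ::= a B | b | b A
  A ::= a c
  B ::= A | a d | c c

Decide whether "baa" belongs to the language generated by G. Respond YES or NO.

Convert to CNF:
  S -> T0 B | T3 A | b
  A -> T0 T1
  B -> T0 T1 | T0 T2 | T1 T1
  T0 -> a
  T1 -> c
  T2 -> d
  T3 -> b

CYK table (by increasing span):
  [0..0]={S,T3}  "b"  orig:{S}
  [1..1]={T0}  "a"  orig:{}
  [2..2]={T0}  "a"  orig:{}
  [0..1]=∅  "ba"
  [1..2]=∅  "aa"
  [0..2]=∅  "baa"

S ∉ T[0,2] ⇒ NO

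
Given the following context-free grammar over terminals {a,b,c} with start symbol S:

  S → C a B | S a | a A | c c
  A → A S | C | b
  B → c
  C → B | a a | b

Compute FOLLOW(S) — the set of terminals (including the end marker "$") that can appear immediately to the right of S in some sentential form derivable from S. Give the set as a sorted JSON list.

FIRST sets, iterate to fixpoint:
iter 1:
  A via A→b: +{b}
  B via B→c: +{c}
  C via C→B: +{c}
  C via C→a a: +{a}
  C via C→b: +{b}
  S via S→C a B: +{a,b,c}
  FIRST(S)={a,b,c}  FIRST(A)={b}  FIRST(B)={c}  FIRST(C)={a,b,c}
iter 2:
  A via A→C: +{a,c}
  FIRST(S)={a,b,c}  FIRST(A)={a,b,c}  FIRST(B)={c}  FIRST(C)={a,b,c}
iter 3: done
  FIRST(S)={a,b,c}  FIRST(A)={a,b,c}  FIRST(B)={c}  FIRST(C)={a,b,c}

FOLLOW iteration:
initialize: $ ∈ FOLLOW(S)
round 1:
  A→A S: FOLLOW(A) ⊇ FIRST(S) = {a,b,c}; new: +{a,b,c}
  A→A S: FOLLOW(S) ⊇ FOLLOW(A) ⊇ {a,b,c}; new: +{a,b,c}
  A→C: FOLLOW(C) ⊇ FOLLOW(A) ⊇ {a,b,c}; new: +{a,b,c}
  C→B: FOLLOW(B) ⊇ FOLLOW(C) ⊇ {a,b,c}; new: +{a,b,c}
  S→C a B: FOLLOW(B) ⊇ FOLLOW(S) ⊇ {$,a,b,c}; new: +{$}
  S→a A: FOLLOW(A) ⊇ FOLLOW(S) ⊇ {$,a,b,c}; new: +{$}
  FOLLOW(S)={$,a,b,c}  FOLLOW(A)={$,a,b,c}  FOLLOW(B)={$,a,b,c}  FOLLOW(C)={a,b,c}
round 2:
  A→C: FOLLOW(C) ⊇ FOLLOW(A) ⊇ {$,a,b,c}; new: +{$}
  FOLLOW(S)={$,a,b,c}  FOLLOW(A)={$,a,b,c}  FOLLOW(B)={$,a,b,c}  FOLLOW(C)={$,a,b,c}
round 3: done
  FOLLOW(S)={$,a,b,c}  FOLLOW(A)={$,a,b,c}  FOLLOW(B)={$,a,b,c}  FOLLOW(C)={$,a,b,c}

FOLLOW(S) = ["$", "a", "b", "c"]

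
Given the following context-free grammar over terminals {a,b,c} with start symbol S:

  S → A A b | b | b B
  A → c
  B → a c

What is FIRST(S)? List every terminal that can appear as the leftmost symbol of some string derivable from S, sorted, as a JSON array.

Compute FIRST by fixpoint:
iter 1:
  A via A→c: +{c}
  B via B→a c: +{a}
  S via S→A A b: +{c}
  S via S→b: +{b}
  FIRST(S)={b,c}  FIRST(A)={c}  FIRST(B)={a}
iter 2: (no change)
  FIRST(S)={b,c}  FIRST(A)={c}  FIRST(B)={a}

FIRST(S) = ["b", "c"]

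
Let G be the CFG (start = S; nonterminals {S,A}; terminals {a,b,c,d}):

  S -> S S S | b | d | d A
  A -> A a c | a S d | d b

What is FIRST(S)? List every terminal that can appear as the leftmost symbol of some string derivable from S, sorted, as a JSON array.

FIRST iteration:
[1]
  A via A→a S d: +{a}
  A via A→d b: +{d}
  S via S→b: +{b}
  S via S→d: +{d}
  S: {b,d}  A: {a,d}
[2] — fixpoint
  S: {b,d}  A: {a,d}

FIRST(S) = ["b", "d"]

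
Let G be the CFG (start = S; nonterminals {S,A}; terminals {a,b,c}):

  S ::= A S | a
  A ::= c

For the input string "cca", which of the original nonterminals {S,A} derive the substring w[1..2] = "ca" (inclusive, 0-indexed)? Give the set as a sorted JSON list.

CNF form of G:
  S -> A S | a
  A -> c

CYK fill (cells [i..j] with 1 ≤ i ≤ j ≤ 2 only):
  [1..1]={A}  "c"
  [2..2]={S}  "a"
  [1..2]={S}  "ca"

Original NTs in T[1,2] deriving "ca": ["S"]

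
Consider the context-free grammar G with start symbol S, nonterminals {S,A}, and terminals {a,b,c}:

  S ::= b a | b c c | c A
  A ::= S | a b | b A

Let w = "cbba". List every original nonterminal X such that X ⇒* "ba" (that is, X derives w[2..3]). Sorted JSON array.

CNF form of G:
  S -> T1 T0 | T1 X4 | T2 A
  A -> T0 T1 | T1 A | T1 T0 | T1 X3 | T2 A
  T0 -> a
  T1 -> b
  T2 -> c
  X3 -> T2 T2
  X4 -> T2 T2

Fill CYK table bottom-up, restricted to cells inside w[2..3]:
  T[2,2] 'b' = {T1}  orig:{}
  T[3,3] 'a' = {T0}  orig:{}
  T[2,3] 'ba' = {A,S}

Original NTs in T[2,3] deriving "ba": ["A", "S"]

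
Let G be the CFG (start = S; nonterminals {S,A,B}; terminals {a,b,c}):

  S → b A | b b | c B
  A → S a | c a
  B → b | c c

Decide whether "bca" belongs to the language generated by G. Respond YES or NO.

Convert to CNF:
  S -> T1 B | T2 A | T2 T2
  A -> S T0 | T1 T0
  B -> T1 T1 | b
  T0 -> a
  T1 -> c
  T2 -> b

Fill CYK table bottom-up:
  cell(0,0) b: {B,T2}  orig:{B}
  cell(1,1) c: {T1}  orig:{}
  cell(2,2) a: {T0}  orig:{}
  cell(0,1) bc: ∅
  cell(1,2) ca: {A}
  cell(0,2) bca: {S}

S ∈ T[0,2] ⇒ YES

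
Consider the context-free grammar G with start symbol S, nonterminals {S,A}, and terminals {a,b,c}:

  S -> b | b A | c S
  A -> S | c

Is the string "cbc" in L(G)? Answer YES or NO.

CNF form of G:
  S -> T0 A | T1 S | b
  A -> T0 A | T1 S | b | c
  T0 -> b
  T1 -> c

CYK table (by increasing span):
  cell(0,0) c: {A,T1}  orig:{A}
  cell(1,1) b: {A,S,T0}  orig:{A,S}
  cell(2,2) c: {A,T1}  orig:{A}
  cell(0,1) cb: {A,S}
  cell(1,2) bc: {A,S}
  cell(0,2) cbc: {A,S}

S ∈ T[0,2] ⇒ YES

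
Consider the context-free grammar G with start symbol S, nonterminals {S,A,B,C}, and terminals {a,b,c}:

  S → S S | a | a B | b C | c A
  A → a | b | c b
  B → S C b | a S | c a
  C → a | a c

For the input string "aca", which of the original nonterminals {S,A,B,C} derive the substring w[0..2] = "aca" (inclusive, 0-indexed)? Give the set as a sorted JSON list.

CNF form of G:
  S -> S S | T0 A | T1 C | T2 B | a
  A -> T0 T1 | a | b
  B -> S X3 | T0 T2 | T2 S
  C -> T2 T0 | a
  T0 -> c
  T1 -> b
  T2 -> a
  X3 -> C T1

Fill CYK table bottom-up, restricted to cells inside w[0..2]:
  T[0,0] 'a' = {A,C,S,T2}  orig:{A,C,S}
  T[1,1] 'c' = {T0}  orig:{}
  T[2,2] 'a' = {A,C,S,T2}  orig:{A,C,S}
  T[0,1] 'ac' = {C}
  T[1,2] 'ca' = {B,S}
  T[0,2] 'aca' = {B,S}

Original NTs in T[0,2] deriving "aca": ["B", "S"]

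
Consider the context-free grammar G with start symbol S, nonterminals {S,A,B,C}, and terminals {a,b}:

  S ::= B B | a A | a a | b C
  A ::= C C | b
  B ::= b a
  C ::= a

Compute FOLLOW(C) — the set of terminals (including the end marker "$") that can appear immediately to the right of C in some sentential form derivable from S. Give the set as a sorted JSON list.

FIRST sets, iterate to fixpoint:
[1]
  A via A→b: +{b}
  B via B→b a: +{b}
  C via C→a: +{a}
  S via S→B B: +{b}
  S via S→a A: +{a}
  FIRST(S)={a,b}  FIRST(A)={b}  FIRST(B)={b}  FIRST(C)={a}
[2]
  A via A→C C: +{a}
  FIRST(S)={a,b}  FIRST(A)={a,b}  FIRST(B)={b}  FIRST(C)={a}
[3] (stable)
  FIRST(S)={a,b}  FIRST(A)={a,b}  FIRST(B)={b}  FIRST(C)={a}

FOLLOW iteration:
initialize: $ ∈ FOLLOW(S)
iter 1:
  A→C C: FOLLOW(C) ⊇ FIRST(C) = {a}; new: +{a}
  S→B B: FOLLOW(B) ⊇ FIRST(B) = {b}; new: +{b}
  S→B B: FOLLOW(B) ⊇ FOLLOW(S) ⊇ {$}; new: +{$}
  S→a A: FOLLOW(A) ⊇ FOLLOW(S) ⊇ {$}; new: +{$}
  S→b C: FOLLOW(C) ⊇ FOLLOW(S) ⊇ {$}; new: +{$}
  FOLLOW(S)={$}  FOLLOW(A)={$}  FOLLOW(B)={$,b}  FOLLOW(C)={$,a}
iter 2: (no change)
  FOLLOW(S)={$}  FOLLOW(A)={$}  FOLLOW(B)={$,b}  FOLLOW(C)={$,a}

FOLLOW(C) = ["$", "a"]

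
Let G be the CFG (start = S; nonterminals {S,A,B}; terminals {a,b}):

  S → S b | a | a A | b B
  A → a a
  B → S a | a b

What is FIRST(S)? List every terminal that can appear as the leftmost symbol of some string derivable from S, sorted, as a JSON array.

Compute FIRST by fixpoint:
iter 1:
  A via A→a a: +{a}
  B via B→a b: +{a}
  S via S→a: +{a}
  S via S→b B: +{b}
  FIRST(S)={a,b}  FIRST(A)={a}  FIRST(B)={a}
iter 2:
  B via B→S a: +{b}
  FIRST(S)={a,b}  FIRST(A)={a}  FIRST(B)={a,b}
iter 3: (stable)
  FIRST(S)={a,b}  FIRST(A)={a}  FIRST(B)={a,b}

FIRST(S) = ["a", "b"]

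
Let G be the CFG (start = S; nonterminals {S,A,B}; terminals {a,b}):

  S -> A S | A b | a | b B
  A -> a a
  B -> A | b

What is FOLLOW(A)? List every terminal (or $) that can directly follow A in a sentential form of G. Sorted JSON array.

FIRST iteration:
[1]
  A via A→a a: +{a}
  B via B→A: +{a}
  B via B→b: +{b}
  S via S→A S: +{a}
  S via S→b B: +{b}
  S: {a,b}  A: {a}  B: {a,b}
[2] done
  S: {a,b}  A: {a}  B: {a,b}

FOLLOW sets:
seed FOLLOW(S) with $
iter 1:
  S→A S: FOLLOW(A) ⊇ FIRST(S) = {a,b}; new: +{a,b}
  S→b B: FOLLOW(B) ⊇ FOLLOW(S) ⊇ {$}; new: +{$}
  FOLLOW(S)={$}  FOLLOW(A)={a,b}  FOLLOW(B)={$}
iter 2:
  B→A: FOLLOW(A) ⊇ FOLLOW(B) ⊇ {$}; new: +{$}
  FOLLOW(S)={$}  FOLLOW(A)={$,a,b}  FOLLOW(B)={$}
iter 3: (no change)
  FOLLOW(S)={$}  FOLLOW(A)={$,a,b}  FOLLOW(B)={$}

FOLLOW(A) = ["$", "a", "b"]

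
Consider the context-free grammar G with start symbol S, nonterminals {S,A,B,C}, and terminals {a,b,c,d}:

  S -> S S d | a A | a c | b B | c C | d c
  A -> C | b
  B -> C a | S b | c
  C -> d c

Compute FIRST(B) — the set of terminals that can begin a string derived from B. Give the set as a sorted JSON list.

Compute FIRST by fixpoint:
iter 1:
  A via A→b: +{b}
  B via B→c: +{c}
  C via C→d c: +{d}
  S via S→a A: +{a}
  S via S→b B: +{b}
  S via S→c C: +{c}
  S via S→d c: +{d}
  FIRST[S]={a,b,c,d}  FIRST[A]={b}  FIRST[B]={c}  FIRST[C]={d}
iter 2:
  A via A→C: +{d}
  B via B→C a: +{d}
  B via B→S b: +{a,b}
  FIRST[S]={a,b,c,d}  FIRST[A]={b,d}  FIRST[B]={a,b,c,d}  FIRST[C]={d}
iter 3: — fixpoint
  FIRST[S]={a,b,c,d}  FIRST[A]={b,d}  FIRST[B]={a,b,c,d}  FIRST[C]={d}

FIRST(B) = ["a", "b", "c", "d"]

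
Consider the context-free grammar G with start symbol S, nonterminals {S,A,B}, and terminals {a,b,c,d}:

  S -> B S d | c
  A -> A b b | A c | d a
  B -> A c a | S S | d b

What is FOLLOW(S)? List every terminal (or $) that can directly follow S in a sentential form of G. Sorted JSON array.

Compute FIRST by fixpoint:
iter 1:
  A via A→d a: +{d}
  B via B→A c a: +{d}
  S via S→B S d: +{d}
  S via S→c: +{c}
  S: {c,d}  A: {d}  B: {d}
iter 2:
  B via B→S S: +{c}
  S: {c,d}  A: {d}  B: {c,d}
iter 3: done
  S: {c,d}  A: {d}  B: {c,d}

FOLLOW sets:
initialize: $ ∈ FOLLOW(S)
round 1:
  A→A b b: FOLLOW(A) ⊇ FIRST(b) = {b}; new: +{b}
  A→A c: FOLLOW(A) ⊇ FIRST(c) = {c}; new: +{c}
  B→S S: FOLLOW(S) ⊇ FIRST(S) = {c,d}; new: +{c,d}
  S→B S d: FOLLOW(B) ⊇ FIRST(S) = {c,d}; new: +{c,d}
  S: {$,c,d}  A: {b,c}  B: {c,d}
round 2: — fixpoint
  S: {$,c,d}  A: {b,c}  B: {c,d}

FOLLOW(S) = ["$", "c", "d"]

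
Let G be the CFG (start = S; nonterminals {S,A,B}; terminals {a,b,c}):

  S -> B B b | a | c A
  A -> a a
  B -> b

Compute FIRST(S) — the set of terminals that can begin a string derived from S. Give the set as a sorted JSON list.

Compute FIRST by fixpoint:
[1]
  A via A→a a: +{a}
  B via B→b: +{b}
  S via S→B B b: +{b}
  S via S→a: +{a}
  S via S→c A: +{c}
  FIRST(S)={a,b,c}  FIRST(A)={a}  FIRST(B)={b}
[2] done
  FIRST(S)={a,b,c}  FIRST(A)={a}  FIRST(B)={b}

FIRST(S) = ["a", "b", "c"]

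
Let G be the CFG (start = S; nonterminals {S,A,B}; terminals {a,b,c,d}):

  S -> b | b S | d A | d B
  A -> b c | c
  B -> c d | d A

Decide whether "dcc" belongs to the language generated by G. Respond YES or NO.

Convert to CNF:
  S -> T0 S | T2 A | T2 B | b
  A -> T0 T1 | c
  B -> T1 T2 | T2 A
  T0 -> b
  T1 -> c
  T2 -> d

CYK fill:
  T[0,0] 'd' = {T2}  orig:{}
  T[1,1] 'c' = {A,T1}  orig:{A}
  T[2,2] 'c' = {A,T1}  orig:{A}
  T[0,1] 'dc' = {B,S}
  T[1,2] 'cc' = ∅
  T[0,2] 'dcc' = ∅

S ∉ T[0,2] ⇒ NO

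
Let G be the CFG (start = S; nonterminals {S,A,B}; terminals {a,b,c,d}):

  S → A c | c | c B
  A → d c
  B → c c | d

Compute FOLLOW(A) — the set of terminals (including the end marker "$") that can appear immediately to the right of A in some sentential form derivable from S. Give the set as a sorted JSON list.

FIRST sets, iterate to fixpoint:
[1]
  A via A→d c: +{d}
  B via B→c c: +{c}
  B via B→d: +{d}
  S via S→A c: +{d}
  S via S→c: +{c}
  FIRST[S]={c,d}  FIRST[A]={d}  FIRST[B]={c,d}
[2] — fixpoint
  FIRST[S]={c,d}  FIRST[A]={d}  FIRST[B]={c,d}

FOLLOW iteration:
FOLLOW(S) := {$}
[1]
  S→A c: FOLLOW(A) ⊇ FIRST(c) = {c}; new: +{c}
  S→c B: FOLLOW(B) ⊇ FOLLOW(S) ⊇ {$}; new: +{$}
  S: {$}  A: {c}  B: {$}
[2] (no change)
  S: {$}  A: {c}  B: {$}

FOLLOW(A) = ["c"]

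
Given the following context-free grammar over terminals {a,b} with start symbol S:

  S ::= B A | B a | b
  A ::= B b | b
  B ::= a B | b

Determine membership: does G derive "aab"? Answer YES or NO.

Convert to CNF:
  S -> B A | B T1 | b
  A -> B T0 | b
  B -> T1 B | b
  T0 -> b
  T1 -> a

CYK fill:
  [0..0]={T1}  "a"  orig:{}
  [1..1]={T1}  "a"  orig:{}
  [2..2]={A,B,S,T0}  "b"  orig:{A,B,S}
  [0..1]=∅  "aa"
  [1..2]={B}  "ab"
  [0..2]={B}  "aab"

S ∉ T[0,2] ⇒ NO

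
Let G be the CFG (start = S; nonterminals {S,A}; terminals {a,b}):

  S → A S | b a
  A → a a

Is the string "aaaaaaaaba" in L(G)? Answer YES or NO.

CNF form of G:
  S -> A S | T1 T0
  A -> T0 T0
  T0 -> a
  T1 -> b

CYK fill:
  cell(0,0) a: {T0}  orig:{}
  cell(1,1) a: {T0}  orig:{}
  cell(2,2) a: {T0}  orig:{}
  cell(3,3) a: {T0}  orig:{}
  cell(4,4) a: {T0}  orig:{}
  cell(5,5) a: {T0}  orig:{}
  cell(6,6) a: {T0}  orig:{}
  cell(7,7) a: {T0}  orig:{}
  cell(8,8) b: {T1}  orig:{}
  cell(9,9) a: {T0}  orig:{}
  cell(0,1) aa: {A}
  cell(1,2) aa: {A}
  cell(2,3) aa: {A}
  cell(3,4) aa: {A}
  cell(4,5) aa: {A}
  cell(5,6) aa: {A}
  cell(6,7) aa: {A}
  cell(7,8) ab: ∅
  cell(8,9) ba: {S}
  cell(0,2) aaa: ∅
  cell(1,3) aaa: ∅
  cell(2,4) aaa: ∅
  cell(3,5) aaa: ∅
  cell(4,6) aaa: ∅
  cell(5,7) aaa: ∅
  cell(6,8) aab: ∅
  cell(7,9) aba: ∅
  cell(0,3) aaaa: ∅
  cell(1,4) aaaa: ∅
  cell(2,5) aaaa: ∅
  cell(3,6) aaaa: ∅
  cell(4,7) aaaa: ∅
  cell(5,8) aaab: ∅
  cell(6,9) aaba: {S}
  cell(0,4) aaaaa: ∅
  cell(1,5) aaaaa: ∅
  cell(2,6) aaaaa: ∅
  cell(3,7) aaaaa: ∅
  cell(4,8) aaaab: ∅
  cell(5,9) aaaba: ∅
  cell(0,5) aaaaaa: ∅
  cell(1,6) aaaaaa: ∅
  cell(2,7) aaaaaa: ∅
  cell(3,8) aaaaab: ∅
  cell(4,9) aaaaba: {S}
  cell(0,6) aaaaaaa: ∅
  cell(1,7) aaaaaaa: ∅
  cell(2,8) aaaaaab: ∅
  cell(3,9) aaaaaba: ∅
  cell(0,7) aaaaaaaa: ∅
  cell(1,8) aaaaaaab: ∅
  cell(2,9) aaaaaaba: {S}
  cell(0,8) aaaaaaaab: ∅
  cell(1,9) aaaaaaaba: ∅
  cell(0,9) aaaaaaaaba: {S}

S ∈ T[0,9] ⇒ YES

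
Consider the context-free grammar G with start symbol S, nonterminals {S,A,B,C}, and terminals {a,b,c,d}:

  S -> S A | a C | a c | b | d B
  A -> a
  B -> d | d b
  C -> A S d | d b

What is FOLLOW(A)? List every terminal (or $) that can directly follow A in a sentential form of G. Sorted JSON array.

FIRST sets, iterate to fixpoint:
[1]
  A via A→a: +{a}
  B via B→d: +{d}
  C via C→A S d: +{a}
  C via C→d b: +{d}
  S via S→a C: +{a}
  S via S→b: +{b}
  S via S→d B: +{d}
  FIRST(S)={a,b,d}  FIRST(A)={a}  FIRST(B)={d}  FIRST(C)={a,d}
[2] (no change)
  FIRST(S)={a,b,d}  FIRST(A)={a}  FIRST(B)={d}  FIRST(C)={a,d}

FOLLOW iteration:
initialize: $ ∈ FOLLOW(S)
iter 1:
  C→A S d: FOLLOW(A) ⊇ FIRST(S) = {a,b,d}; new: +{a,b,d}
  C→A S d: FOLLOW(S) ⊇ FIRST(d) = {d}; new: +{d}
  S→S A: FOLLOW(S) ⊇ FIRST(A) = {a}; new: +{a}
  S→S A: FOLLOW(A) ⊇ FOLLOW(S) ⊇ {$,a,d}; new: +{$}
  S→a C: FOLLOW(C) ⊇ FOLLOW(S) ⊇ {$,a,d}; new: +{$,a,d}
  S→d B: FOLLOW(B) ⊇ FOLLOW(S) ⊇ {$,a,d}; new: +{$,a,d}
  FOLLOW[S]={$,a,d}  FOLLOW[A]={$,a,b,d}  FOLLOW[B]={$,a,d}  FOLLOW[C]={$,a,d}
iter 2: — fixpoint
  FOLLOW[S]={$,a,d}  FOLLOW[A]={$,a,b,d}  FOLLOW[B]={$,a,d}  FOLLOW[C]={$,a,d}

FOLLOW(A) = ["$", "a", "b", "d"]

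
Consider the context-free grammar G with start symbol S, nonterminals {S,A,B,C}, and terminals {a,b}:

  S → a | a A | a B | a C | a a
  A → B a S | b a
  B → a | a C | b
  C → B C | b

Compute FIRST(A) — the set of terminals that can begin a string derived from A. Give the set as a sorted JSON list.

FIRST sets, iterate to fixpoint:
iter 1:
  A via A→b a: +{b}
  B via B→a: +{a}
  B via B→b: +{b}
  C via C→B C: +{a,b}
  S via S→a: +{a}
  FIRST(S)={a}  FIRST(A)={b}  FIRST(B)={a,b}  FIRST(C)={a,b}
iter 2:
  A via A→B a S: +{a}
  FIRST(S)={a}  FIRST(A)={a,b}  FIRST(B)={a,b}  FIRST(C)={a,b}
iter 3: (no change)
  FIRST(S)={a}  FIRST(A)={a,b}  FIRST(B)={a,b}  FIRST(C)={a,b}

FIRST(A) = ["a", "b"]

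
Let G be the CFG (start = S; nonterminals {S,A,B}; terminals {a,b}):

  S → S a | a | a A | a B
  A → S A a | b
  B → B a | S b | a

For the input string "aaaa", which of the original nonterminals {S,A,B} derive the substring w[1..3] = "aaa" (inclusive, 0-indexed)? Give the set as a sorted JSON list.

Convert to CNF:
  S -> S T0 | T0 A | T0 B | a
  A -> S X2 | b
  B -> B T0 | S T1 | a
  T0 -> a
  T1 -> b
  X2 -> A T0

CYK table (by increasing span) — only the sub-triangle for w[1..3]:
  [1..1]={B,S,T0}  "a"  orig:{B,S}
  [2..2]={B,S,T0}  "a"  orig:{B,S}
  [3..3]={B,S,T0}  "a"  orig:{B,S}
  [1..2]={B,S}  "aa"
  [2..3]={B,S}  "aa"
  [1..3]={B,S}  "aaa"

Original NTs in T[1,3] deriving "aaa": ["B", "S"]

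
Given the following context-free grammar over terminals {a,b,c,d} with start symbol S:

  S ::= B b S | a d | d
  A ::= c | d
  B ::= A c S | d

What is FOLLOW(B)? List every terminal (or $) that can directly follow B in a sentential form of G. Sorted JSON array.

FIRST iteration:
pass 1:
  A via A→c: +{c}
  A via A→d: +{d}
  B via B→A c S: +{c,d}
  S via S→B b S: +{c,d}
  S via S→a d: +{a}
  S: {a,c,d}  A: {c,d}  B: {c,d}
pass 2: done
  S: {a,c,d}  A: {c,d}  B: {c,d}

FOLLOW iteration:
initialize: $ ∈ FOLLOW(S)
round 1:
  B→A c S: FOLLOW(A) ⊇ FIRST(c) = {c}; new: +{c}
  S→B b S: FOLLOW(B) ⊇ FIRST(b) = {b}; new: +{b}
  FOLLOW[S]={$}  FOLLOW[A]={c}  FOLLOW[B]={b}
round 2:
  B→A c S: FOLLOW(S) ⊇ FOLLOW(B) ⊇ {b}; new: +{b}
  FOLLOW[S]={$,b}  FOLLOW[A]={c}  FOLLOW[B]={b}
round 3: (stable)
  FOLLOW[S]={$,b}  FOLLOW[A]={c}  FOLLOW[B]={b}

FOLLOW(B) = ["b"]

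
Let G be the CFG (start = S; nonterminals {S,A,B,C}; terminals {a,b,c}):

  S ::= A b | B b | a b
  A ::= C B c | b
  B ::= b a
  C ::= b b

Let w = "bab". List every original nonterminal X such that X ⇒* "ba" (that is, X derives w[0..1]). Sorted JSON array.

Convert to CNF:
  S -> A T1 | B T1 | T2 T1
  A -> C X3 | b
  B -> T1 T2
  C -> T1 T1
  T0 -> c
  T1 -> b
  T2 -> a
  X3 -> B T0

Fill CYK table bottom-up, restricted to cells inside w[0..1]:
  [0..0]={A,T1}  "b"  orig:{A}
  [1..1]={T2}  "a"  orig:{}
  [0..1]={B}  "ba"

Original NTs in T[0,1] deriving "ba": ["B"]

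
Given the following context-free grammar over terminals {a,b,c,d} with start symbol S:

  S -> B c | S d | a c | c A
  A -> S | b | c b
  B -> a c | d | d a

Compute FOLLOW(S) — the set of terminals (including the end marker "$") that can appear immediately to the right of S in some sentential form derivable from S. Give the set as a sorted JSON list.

FIRST iteration:
iter 1:
  A via A→b: +{b}
  A via A→c b: +{c}
  B via B→a c: +{a}
  B via B→d: +{d}
  S via S→B c: +{a,d}
  S via S→c A: +{c}
  S: {a,c,d}  A: {b,c}  B: {a,d}
iter 2:
  A via A→S: +{a,d}
  S: {a,c,d}  A: {a,b,c,d}  B: {a,d}
iter 3: done
  S: {a,c,d}  A: {a,b,c,d}  B: {a,d}

FOLLOW iteration:
seed FOLLOW(S) with $
[1]
  S→B c: FOLLOW(B) ⊇ FIRST(c) = {c}; new: +{c}
  S→S d: FOLLOW(S) ⊇ FIRST(d) = {d}; new: +{d}
  S→c A: FOLLOW(A) ⊇ FOLLOW(S) ⊇ {$,d}; new: +{$,d}
  FOLLOW[S]={$,d}  FOLLOW[A]={$,d}  FOLLOW[B]={c}
[2] (stable)
  FOLLOW[S]={$,d}  FOLLOW[A]={$,d}  FOLLOW[B]={c}

FOLLOW(S) = ["$", "d"]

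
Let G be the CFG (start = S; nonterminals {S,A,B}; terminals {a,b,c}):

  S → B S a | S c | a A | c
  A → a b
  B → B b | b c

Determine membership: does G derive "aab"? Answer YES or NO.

Convert to CNF:
  S -> B X3 | S T2 | T0 A | c
  A -> T0 T1
  B -> B T1 | T1 T2
  T0 -> a
  T1 -> b
  T2 -> c
  X3 -> S T0

CYK fill:
  [0..0]={T0}  "a"  orig:{}
  [1..1]={T0}  "a"  orig:{}
  [2..2]={T1}  "b"  orig:{}
  [0..1]=∅  "aa"
  [1..2]={A}  "ab"
  [0..2]={S}  "aab"

S ∈ T[0,2] ⇒ YES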